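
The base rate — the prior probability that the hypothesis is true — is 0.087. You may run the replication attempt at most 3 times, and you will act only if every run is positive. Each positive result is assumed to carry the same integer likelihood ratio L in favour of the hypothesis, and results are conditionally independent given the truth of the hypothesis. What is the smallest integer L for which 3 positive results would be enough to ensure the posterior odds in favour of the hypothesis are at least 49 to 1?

Prior odds = 0.087/0.913 = 87/913.
Target odds = 49.
Need L³ ≥ 49 ÷ (87/913) = 44737/87.
8³ = 512 < 44737/87 ≤ 729 = 9³, so L = 9.

9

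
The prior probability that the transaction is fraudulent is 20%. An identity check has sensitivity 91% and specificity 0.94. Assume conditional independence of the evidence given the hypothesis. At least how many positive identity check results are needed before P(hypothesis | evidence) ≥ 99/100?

Prior odds: 0.2 ÷ 0.8 = 0.25.
False-positive rate = 1 − 0.94 = 0.06; likelihood ratio of a positive = 0.91/0.06 = 91/6.
Target posterior odds = 0.99/0.01 = 99.
Require (91/6)ⁿ ≥ 99 ÷ 0.25 = 396.
(91/6)² = 8281/36 falls short of 396 but (91/6)³ = 753571/216 reaches it, so n = 3.

3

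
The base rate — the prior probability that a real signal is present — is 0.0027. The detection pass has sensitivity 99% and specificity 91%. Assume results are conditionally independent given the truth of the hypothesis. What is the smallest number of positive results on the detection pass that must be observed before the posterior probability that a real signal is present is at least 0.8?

4

Prior odds: 0.0027 ÷ 0.9973 = 27/9973.
False-positive rate = 1 − 0.91 = 0.09; likelihood ratio of a positive = 0.99/0.09 = 11.
Target posterior odds = 0.8/0.2 = 4.
Require 11ⁿ ≥ 4 ÷ (27/9973) = 39892/27.
11³ = 1331 falls short of 39892/27 but 11⁴ = 14641 reaches it, so n = 4.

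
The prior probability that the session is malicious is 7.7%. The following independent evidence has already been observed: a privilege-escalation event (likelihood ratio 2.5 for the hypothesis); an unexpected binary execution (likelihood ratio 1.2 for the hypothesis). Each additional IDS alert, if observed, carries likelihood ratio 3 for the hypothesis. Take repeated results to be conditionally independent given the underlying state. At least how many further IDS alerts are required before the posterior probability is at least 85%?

3

Prior odds = 0.077/0.923 = 77/923.
Combined Bayes factor of the evidence already in hand = 2.5 × 1.2 = 3.
Odds after that evidence = (77/923) × 3 = 231/923.
Target odds = 0.85/0.15 = 17/3.
Need 3ⁿ ≥ 17/3 ÷ (231/923) = 15691/693.
3² = 9 falls short of 15691/693 but 3³ = 27 reaches it, so n = 3.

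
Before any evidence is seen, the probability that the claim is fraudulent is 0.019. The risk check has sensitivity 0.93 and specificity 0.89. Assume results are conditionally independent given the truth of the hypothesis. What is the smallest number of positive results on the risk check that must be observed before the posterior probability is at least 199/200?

Prior odds: 0.019 ÷ 0.981 = 19/981.
False-positive rate = 1 − 0.89 = 0.11; likelihood ratio of a positive = 0.93/0.11 = 93/11.
Target odds: 0.995 ÷ 0.005 = 199.
Need (19/981) × (93/11)ⁿ ≥ 199, i.e. (93/11)ⁿ ≥ 195219/19.
(93/11)⁴ = 74805201/14641 falls short of 195219/19 but (93/11)⁵ ≈43196.8 reaches it, so n = 5.

5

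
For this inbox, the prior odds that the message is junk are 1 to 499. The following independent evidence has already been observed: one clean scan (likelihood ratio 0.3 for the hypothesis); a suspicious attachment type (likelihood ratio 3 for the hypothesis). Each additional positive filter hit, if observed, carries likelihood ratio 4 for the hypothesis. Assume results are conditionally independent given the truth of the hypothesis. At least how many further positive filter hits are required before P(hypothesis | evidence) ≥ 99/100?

8

Prior odds = 1/499.
Combined Bayes factor of the evidence already in hand = 0.3 × 3 = 0.9.
Odds after that evidence = (1/499) × 0.9 = 9/4990.
Target odds = 0.99/0.01 = 99.
Need 4ⁿ ≥ 99 ÷ (9/4990) = 54890.
4⁷ = 16384 falls short of 54890 but 4⁸ = 65536 reaches it, so n = 8.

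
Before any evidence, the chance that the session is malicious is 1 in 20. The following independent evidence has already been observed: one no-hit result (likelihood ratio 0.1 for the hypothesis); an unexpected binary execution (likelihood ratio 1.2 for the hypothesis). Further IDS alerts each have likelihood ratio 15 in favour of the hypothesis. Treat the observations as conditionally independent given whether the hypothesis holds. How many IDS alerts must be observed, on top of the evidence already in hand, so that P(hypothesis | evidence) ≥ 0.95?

3

Prior odds = 0.05/0.95 = 1/19.
Combined Bayes factor of the evidence already in hand = 0.1 × 1.2 = 0.12.
Odds after that evidence = (1/19) × 0.12 = 3/475.
Target odds = 0.95/0.05 = 19.
Need 15ⁿ ≥ 19 ÷ (3/475) = 9025/3.
15² = 225 falls short of 9025/3 but 15³ = 3375 reaches it, so n = 3.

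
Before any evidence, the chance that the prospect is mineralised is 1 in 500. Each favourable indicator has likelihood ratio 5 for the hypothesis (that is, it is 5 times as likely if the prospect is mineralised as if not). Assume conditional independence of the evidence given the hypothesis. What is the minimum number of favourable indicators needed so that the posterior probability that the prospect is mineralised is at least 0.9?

6

Prior odds: 0.002 ÷ 0.998 = 1/499.
Likelihood ratio per favourable indicator = 5.
Target odds: 0.9 ÷ 0.1 = 9.
Require 5ⁿ ≥ 9 ÷ (1/499) = 4491.
5⁵ = 3125 falls short of 4491 but 5⁶ = 15625 reaches it, so n = 6.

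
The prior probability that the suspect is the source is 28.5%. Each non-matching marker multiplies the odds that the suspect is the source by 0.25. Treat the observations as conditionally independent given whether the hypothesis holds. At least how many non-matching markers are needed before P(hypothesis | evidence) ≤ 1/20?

Prior odds: 0.285 ÷ 0.715 = 57/143.
Likelihood ratio per non-matching marker = 0.25.
Target odds: 0.05 ÷ 0.95 = 1/19.
Need (57/143) × 0.25ⁿ ≤ 1/19, i.e. 0.25ⁿ ≤ 143/1083.
0.25¹ = 0.25 is still above 143/1083 but 0.25² = 0.0625 is at or below it, so n = 2.

2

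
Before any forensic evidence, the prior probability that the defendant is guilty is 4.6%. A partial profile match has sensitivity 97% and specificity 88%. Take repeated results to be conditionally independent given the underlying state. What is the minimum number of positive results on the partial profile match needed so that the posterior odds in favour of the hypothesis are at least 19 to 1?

Prior odds: 0.046 ÷ 0.954 = 23/477.
False-positive rate = 1 − 0.88 = 0.12; likelihood ratio of a positive = 0.97/0.12 = 97/12.
Target odds = 19.
Need (23/477) × (97/12)ⁿ ≥ 19, i.e. (97/12)ⁿ ≥ 9063/23.
(97/12)² = 9409/144 falls short of 9063/23 but (97/12)³ = 912673/1728 reaches it, so n = 3.

3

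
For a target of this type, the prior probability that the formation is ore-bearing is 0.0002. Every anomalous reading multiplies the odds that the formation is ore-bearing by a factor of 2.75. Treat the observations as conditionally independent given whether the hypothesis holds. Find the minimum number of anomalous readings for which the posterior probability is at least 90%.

11

Prior odds: 0.0002 ÷ 0.9998 = 1/4999.
Likelihood ratio per anomalous reading = 2.75.
Target odds: 0.9 ÷ 0.1 = 9.
Require 2.75ⁿ ≥ 9 ÷ (1/4999) = 44991.
2.75¹⁰ ≈24735.9 falls short of 44991 but 2.75¹¹ ≈68023.6 reaches it, so n = 11.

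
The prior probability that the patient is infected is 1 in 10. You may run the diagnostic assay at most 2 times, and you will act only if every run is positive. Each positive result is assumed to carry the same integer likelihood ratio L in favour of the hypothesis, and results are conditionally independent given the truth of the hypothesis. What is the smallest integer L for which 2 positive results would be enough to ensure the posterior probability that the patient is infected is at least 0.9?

Prior odds = 0.1/0.9 = 1/9.
Target odds = 0.9/0.1 = 9.
Need L² ≥ 9 ÷ (1/9) = 81.
8² = 64 < 81 ≤ 81 = 9², so L = 9.

9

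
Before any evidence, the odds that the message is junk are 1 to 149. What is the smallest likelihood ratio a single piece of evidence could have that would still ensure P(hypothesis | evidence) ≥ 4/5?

596

Prior odds = 1/149.
Target odds = 0.8/0.2 = 4.
Required Bayes factor = 4 ÷ (1/149) = 596.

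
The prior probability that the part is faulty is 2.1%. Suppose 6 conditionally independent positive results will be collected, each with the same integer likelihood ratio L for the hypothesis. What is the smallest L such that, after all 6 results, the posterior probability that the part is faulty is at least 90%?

Prior odds = 0.021/0.979 = 21/979.
Target odds = 0.9/0.1 = 9.
Need L⁶ ≥ 9 ÷ (21/979) = 2937/7.
2⁶ = 64 < 2937/7 ≤ 729 = 3⁶, so L = 3.

3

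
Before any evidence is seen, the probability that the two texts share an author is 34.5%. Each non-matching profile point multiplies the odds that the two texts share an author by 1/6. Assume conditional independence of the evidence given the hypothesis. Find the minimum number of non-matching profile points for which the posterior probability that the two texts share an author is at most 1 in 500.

Prior odds = 0.345/0.655 = 69/131.
Likelihood ratio per non-matching profile point = 1/6.
Target odds: 0.002 ÷ 0.998 = 1/499.
Require (1/6)ⁿ ≤ 1/499 ÷ (69/131) = 131/34431.
(1/6)³ = 1/216 is still above 131/34431 but (1/6)⁴ = 1/1296 is at or below it, so n = 4.

4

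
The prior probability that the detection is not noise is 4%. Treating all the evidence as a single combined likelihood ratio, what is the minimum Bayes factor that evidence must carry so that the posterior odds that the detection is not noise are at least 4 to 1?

Prior odds = 0.04/0.96 = 1/24.
Target odds = 4.
Required Bayes factor = 4 ÷ (1/24) = 96.

96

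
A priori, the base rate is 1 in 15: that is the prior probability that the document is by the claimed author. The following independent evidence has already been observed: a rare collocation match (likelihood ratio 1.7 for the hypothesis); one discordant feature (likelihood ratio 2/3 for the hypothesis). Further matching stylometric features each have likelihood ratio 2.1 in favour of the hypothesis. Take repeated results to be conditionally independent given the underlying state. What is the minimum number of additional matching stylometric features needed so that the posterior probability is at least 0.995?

11

Prior odds = (1/15)/(14/15) = 1/14.
Combined Bayes factor of the evidence already in hand = 1.7 × (2/3) = 17/15.
Odds after that evidence = (1/14) × 17/15 = 17/210.
Target odds = 0.995/0.005 = 199.
Need 2.1ⁿ ≥ 199 ÷ (17/210) = 41790/17.
2.1¹⁰ ≈1667.99 falls short of 41790/17 but 2.1¹¹ ≈3502.78 reaches it, so n = 11.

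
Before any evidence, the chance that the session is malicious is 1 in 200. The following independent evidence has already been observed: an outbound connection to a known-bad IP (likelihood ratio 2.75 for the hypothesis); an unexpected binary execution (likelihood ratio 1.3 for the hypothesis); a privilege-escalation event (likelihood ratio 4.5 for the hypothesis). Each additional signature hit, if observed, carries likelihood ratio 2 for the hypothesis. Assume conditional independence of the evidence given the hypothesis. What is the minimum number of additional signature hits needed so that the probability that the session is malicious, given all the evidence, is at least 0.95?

8

Prior odds = 0.005/0.995 = 1/199.
Combined Bayes factor of the evidence already in hand = 2.75 × 1.3 × 4.5 = 16.0875.
Odds after that evidence = (1/199) × 16.0875 = 1287/15920.
Target odds = 0.95/0.05 = 19.
Need 2ⁿ ≥ 19 ÷ (1287/15920) = 302480/1287.
2⁷ = 128 falls short of 302480/1287 but 2⁸ = 256 reaches it, so n = 8.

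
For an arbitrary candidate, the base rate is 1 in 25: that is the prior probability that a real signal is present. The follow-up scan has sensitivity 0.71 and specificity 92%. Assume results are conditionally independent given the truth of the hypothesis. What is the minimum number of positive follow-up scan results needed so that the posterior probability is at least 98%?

4

Prior odds = 0.04/0.96 = 1/24.
False-positive rate = 1 − 0.92 = 0.08; likelihood ratio of a positive = 0.71/0.08 = 8.875.
Target posterior odds = 0.98/0.02 = 49.
Need (1/24) × 8.875ⁿ ≥ 49, i.e. 8.875ⁿ ≥ 1176.
8.875³ = 357911/512 falls short of 1176 but 8.875⁴ = 25411681/4096 reaches it, so n = 4.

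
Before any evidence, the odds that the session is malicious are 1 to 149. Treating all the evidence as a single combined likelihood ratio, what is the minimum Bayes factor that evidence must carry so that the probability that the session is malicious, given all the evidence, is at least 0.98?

Prior odds = 1/149.
Target odds = 0.98/0.02 = 49.
Required Bayes factor = 49 ÷ (1/149) = 7301.

7301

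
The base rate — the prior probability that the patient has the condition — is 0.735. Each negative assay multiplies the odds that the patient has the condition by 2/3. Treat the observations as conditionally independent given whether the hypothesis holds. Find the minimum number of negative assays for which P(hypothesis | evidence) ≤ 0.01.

Prior odds: 0.735 ÷ 0.265 = 147/53.
Likelihood ratio per negative assay = 2/3.
Target odds: 0.01 ÷ 0.99 = 1/99.
Require (2/3)ⁿ ≤ 1/99 ÷ (147/53) = 53/14553.
(2/3)¹³ = 8192/1594323 is still above 53/14553 but (2/3)¹⁴ = 16384/4782969 is at or below it, so n = 14.

14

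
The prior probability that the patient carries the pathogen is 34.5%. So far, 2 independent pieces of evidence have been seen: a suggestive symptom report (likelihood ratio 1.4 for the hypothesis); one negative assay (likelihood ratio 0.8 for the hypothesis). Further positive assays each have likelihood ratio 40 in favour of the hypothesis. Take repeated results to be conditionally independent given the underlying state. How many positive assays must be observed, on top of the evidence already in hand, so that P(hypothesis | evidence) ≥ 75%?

Prior odds = 0.345/0.655 = 69/131.
Combined Bayes factor of the evidence already in hand = 1.4 × 0.8 = 1.12.
Odds after that evidence = (69/131) × 1.12 = 1932/3275.
Target odds = 0.75/0.25 = 3.
Need 40ⁿ ≥ 3 ÷ (1932/3275) = 3275/644.
40¹ = 40, which meets the required 3275/644; so n = 1.

1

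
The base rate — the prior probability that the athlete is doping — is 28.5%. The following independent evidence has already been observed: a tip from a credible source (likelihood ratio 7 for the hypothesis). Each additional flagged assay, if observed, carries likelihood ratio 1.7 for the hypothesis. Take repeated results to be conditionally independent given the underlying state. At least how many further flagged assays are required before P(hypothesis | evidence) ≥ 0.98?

6

Prior odds = 0.285/0.715 = 57/143.
Bayes factor of the evidence already in hand = 7.
Odds after that evidence = (57/143) × 7 = 399/143.
Target odds = 0.98/0.02 = 49.
Need 1.7ⁿ ≥ 49 ÷ (399/143) = 1001/57.
1.7⁵ = 1419857/100000 falls short of 1001/57 but 1.7⁶ = 24137569/1000000 reaches it, so n = 6.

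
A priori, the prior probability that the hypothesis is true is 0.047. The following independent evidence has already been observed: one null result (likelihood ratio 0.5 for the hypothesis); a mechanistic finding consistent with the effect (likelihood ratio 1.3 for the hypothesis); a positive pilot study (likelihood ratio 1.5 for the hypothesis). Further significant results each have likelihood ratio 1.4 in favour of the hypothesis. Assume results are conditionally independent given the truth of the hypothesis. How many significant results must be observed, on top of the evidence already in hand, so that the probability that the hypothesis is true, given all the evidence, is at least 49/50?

21

Prior odds = 0.047/0.953 = 47/953.
Combined Bayes factor of the evidence already in hand = 0.5 × 1.3 × 1.5 = 0.975.
Odds after that evidence = (47/953) × 0.975 = 1833/38120.
Target odds = 0.98/0.02 = 49.
Need 1.4ⁿ ≥ 49 ÷ (1833/38120) = 1867880/1833.
1.4²⁰ ≈836.683 falls short of 1867880/1833 but 1.4²¹ ≈1171.36 reaches it, so n = 21.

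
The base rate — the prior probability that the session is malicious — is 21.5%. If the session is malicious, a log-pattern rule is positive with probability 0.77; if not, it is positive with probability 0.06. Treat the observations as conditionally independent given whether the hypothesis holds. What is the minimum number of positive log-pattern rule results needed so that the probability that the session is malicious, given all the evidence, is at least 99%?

Prior odds = 0.215/0.785 = 43/157.
Likelihood ratio of a positive = 0.77/0.06 = 77/6.
Target posterior odds = 0.99/0.01 = 99.
Require (77/6)ⁿ ≥ 99 ÷ (43/157) = 15543/43.
(77/6)² = 5929/36 falls short of 15543/43 but (77/6)³ = 456533/216 reaches it, so n = 3.

3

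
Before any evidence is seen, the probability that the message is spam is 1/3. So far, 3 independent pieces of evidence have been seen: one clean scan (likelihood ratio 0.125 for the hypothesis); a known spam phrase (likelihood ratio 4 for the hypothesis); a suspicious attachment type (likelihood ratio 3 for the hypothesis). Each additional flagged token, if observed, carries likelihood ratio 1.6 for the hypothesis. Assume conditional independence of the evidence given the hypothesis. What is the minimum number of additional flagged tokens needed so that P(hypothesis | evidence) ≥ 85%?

Prior odds = (1/3)/(2/3) = 0.5.
Combined Bayes factor of the evidence already in hand = 0.125 × 4 × 3 = 1.5.
Odds after that evidence = 0.5 × 1.5 = 0.75.
Target odds = 0.85/0.15 = 17/3.
Need 1.6ⁿ ≥ 17/3 ÷ 0.75 = 68/9.
1.6⁴ = 6.5536 falls short of 68/9 but 1.6⁵ = 10.48576 reaches it, so n = 5.

5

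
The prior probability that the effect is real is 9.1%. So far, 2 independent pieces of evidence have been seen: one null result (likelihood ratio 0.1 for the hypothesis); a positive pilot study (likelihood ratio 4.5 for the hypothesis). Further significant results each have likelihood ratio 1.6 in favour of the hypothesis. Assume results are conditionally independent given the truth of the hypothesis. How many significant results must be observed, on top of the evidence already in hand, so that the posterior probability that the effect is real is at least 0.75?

9

Prior odds = 0.091/0.909 = 91/909.
Combined Bayes factor of the evidence already in hand = 0.1 × 4.5 = 0.45.
Odds after that evidence = (91/909) × 0.45 = 91/2020.
Target odds = 0.75/0.25 = 3.
Need 1.6ⁿ ≥ 3 ÷ (91/2020) = 6060/91.
1.6⁸ = 16777216/390625 falls short of 6060/91 but 1.6⁹ = 134217728/1953125 reaches it, so n = 9.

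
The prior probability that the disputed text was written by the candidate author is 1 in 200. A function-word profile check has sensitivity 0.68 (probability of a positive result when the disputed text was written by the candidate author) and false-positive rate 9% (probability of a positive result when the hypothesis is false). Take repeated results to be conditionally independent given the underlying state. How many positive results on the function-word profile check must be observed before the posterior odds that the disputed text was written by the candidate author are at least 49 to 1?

5

Prior odds = 0.005/0.995 = 1/199.
Likelihood ratio of a positive result = 0.68/0.09 = 68/9.
Target odds = 49.
Require (68/9)ⁿ ≥ 49 ÷ (1/199) = 9751.
(68/9)⁴ = 21381376/6561 falls short of 9751 but (68/9)⁵ ≈24622.5 reaches it, so n = 5.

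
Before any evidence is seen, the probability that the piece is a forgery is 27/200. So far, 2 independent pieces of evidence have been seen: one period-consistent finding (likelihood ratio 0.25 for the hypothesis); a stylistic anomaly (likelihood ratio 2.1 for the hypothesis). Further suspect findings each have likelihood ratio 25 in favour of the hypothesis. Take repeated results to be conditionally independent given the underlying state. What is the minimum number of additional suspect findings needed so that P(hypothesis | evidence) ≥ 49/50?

Prior odds = 0.135/0.865 = 27/173.
Combined Bayes factor of the evidence already in hand = 0.25 × 2.1 = 0.525.
Odds after that evidence = (27/173) × 0.525 = 567/6920.
Target odds = 0.98/0.02 = 49.
Need 25ⁿ ≥ 49 ÷ (567/6920) = 48440/81.
25¹ = 25 falls short of 48440/81 but 25² = 625 reaches it, so n = 2.

2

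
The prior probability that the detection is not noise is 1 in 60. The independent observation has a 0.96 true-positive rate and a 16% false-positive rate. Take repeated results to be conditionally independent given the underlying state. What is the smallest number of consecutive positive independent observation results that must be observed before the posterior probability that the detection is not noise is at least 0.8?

Prior odds: (1/60) ÷ (59/60) = 1/59.
Likelihood ratio of a positive result = 0.96/0.16 = 6.
Target posterior odds = 0.8/0.2 = 4.
Require 6ⁿ ≥ 4 ÷ (1/59) = 236.
6³ = 216 falls short of 236 but 6⁴ = 1296 reaches it, so n = 4.

4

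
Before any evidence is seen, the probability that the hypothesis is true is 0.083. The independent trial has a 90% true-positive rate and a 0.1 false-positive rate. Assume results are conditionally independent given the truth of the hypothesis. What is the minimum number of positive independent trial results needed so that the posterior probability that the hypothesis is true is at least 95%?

Prior odds: 0.083 ÷ 0.917 = 83/917.
Likelihood ratio of a positive result = 0.9/0.1 = 9.
Target odds: 0.95 ÷ 0.05 = 19.
Require 9ⁿ ≥ 19 ÷ (83/917) = 17423/83.
9² = 81 falls short of 17423/83 but 9³ = 729 reaches it, so n = 3.

3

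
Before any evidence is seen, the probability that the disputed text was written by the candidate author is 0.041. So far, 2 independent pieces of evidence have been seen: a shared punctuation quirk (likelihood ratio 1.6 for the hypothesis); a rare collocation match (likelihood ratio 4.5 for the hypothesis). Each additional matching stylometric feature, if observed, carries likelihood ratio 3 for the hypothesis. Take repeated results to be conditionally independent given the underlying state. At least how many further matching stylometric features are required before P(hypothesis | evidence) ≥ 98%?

Prior odds = 0.041/0.959 = 41/959.
Combined Bayes factor of the evidence already in hand = 1.6 × 4.5 = 7.2.
Odds after that evidence = (41/959) × 7.2 = 1476/4795.
Target odds = 0.98/0.02 = 49.
Need 3ⁿ ≥ 49 ÷ (1476/4795) = 234955/1476.
3⁴ = 81 falls short of 234955/1476 but 3⁵ = 243 reaches it, so n = 5.

5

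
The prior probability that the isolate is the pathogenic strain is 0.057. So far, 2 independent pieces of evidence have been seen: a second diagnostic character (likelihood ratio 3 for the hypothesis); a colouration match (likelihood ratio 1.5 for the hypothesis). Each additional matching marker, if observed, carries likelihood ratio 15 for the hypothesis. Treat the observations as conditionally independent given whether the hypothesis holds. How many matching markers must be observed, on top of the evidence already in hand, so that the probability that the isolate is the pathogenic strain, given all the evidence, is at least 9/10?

Prior odds = 0.057/0.943 = 57/943.
Combined Bayes factor of the evidence already in hand = 3 × 1.5 = 4.5.
Odds after that evidence = (57/943) × 4.5 = 513/1886.
Target odds = 0.9/0.1 = 9.
Need 15ⁿ ≥ 9 ÷ (513/1886) = 1886/57.
15¹ = 15 falls short of 1886/57 but 15² = 225 reaches it, so n = 2.

2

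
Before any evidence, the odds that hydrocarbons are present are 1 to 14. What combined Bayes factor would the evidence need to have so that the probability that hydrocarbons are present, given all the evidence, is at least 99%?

1386

Prior odds = 1/14.
Target odds = 0.99/0.01 = 99.
Required Bayes factor = 99 ÷ (1/14) = 1386.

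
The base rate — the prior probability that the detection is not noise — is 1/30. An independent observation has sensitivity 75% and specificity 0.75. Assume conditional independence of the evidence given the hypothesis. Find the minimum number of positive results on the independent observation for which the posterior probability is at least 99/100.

Prior odds: (1/30) ÷ (29/30) = 1/29.
False-positive rate = 1 − 0.75 = 0.25; likelihood ratio of a positive = 0.75/0.25 = 3.
Target odds: 0.99 ÷ 0.01 = 99.
Need (1/29) × 3ⁿ ≥ 99, i.e. 3ⁿ ≥ 2871.
3⁷ = 2187 falls short of 2871 but 3⁸ = 6561 reaches it, so n = 8.

8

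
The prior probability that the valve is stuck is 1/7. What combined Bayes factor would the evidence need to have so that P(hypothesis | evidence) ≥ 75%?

18

Prior odds = (1/7)/(6/7) = 1/6.
Target odds = 0.75/0.25 = 3.
Required Bayes factor = 3 ÷ (1/6) = 18.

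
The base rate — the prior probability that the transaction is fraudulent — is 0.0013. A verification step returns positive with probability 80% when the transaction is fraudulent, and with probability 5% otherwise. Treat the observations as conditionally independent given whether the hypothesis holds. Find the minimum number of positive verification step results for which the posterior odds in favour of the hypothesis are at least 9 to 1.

4

Prior odds: 0.0013 ÷ 0.9987 = 13/9987.
Likelihood ratio of a positive result = 0.8/0.05 = 16.
Target odds = 9.
Need (13/9987) × 16ⁿ ≥ 9, i.e. 16ⁿ ≥ 89883/13.
16³ = 4096 falls short of 89883/13 but 16⁴ = 65536 reaches it, so n = 4.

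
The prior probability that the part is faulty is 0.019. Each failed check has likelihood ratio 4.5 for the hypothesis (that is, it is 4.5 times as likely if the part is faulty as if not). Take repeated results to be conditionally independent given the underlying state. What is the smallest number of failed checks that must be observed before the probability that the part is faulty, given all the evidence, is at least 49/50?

Prior odds: 0.019 ÷ 0.981 = 19/981.
Likelihood ratio per failed check = 4.5.
Target posterior odds = 0.98/0.02 = 49.
Need (19/981) × 4.5ⁿ ≥ 49, i.e. 4.5ⁿ ≥ 48069/19.
4.5⁵ = 1845.28125 falls short of 48069/19 but 4.5⁶ = 8303.765625 reaches it, so n = 6.

6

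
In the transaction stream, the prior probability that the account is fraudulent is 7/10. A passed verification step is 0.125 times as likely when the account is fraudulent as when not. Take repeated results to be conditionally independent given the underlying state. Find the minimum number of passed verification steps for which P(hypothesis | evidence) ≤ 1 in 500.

4

Prior odds = 0.7/0.3 = 7/3.
Likelihood ratio per passed verification step = 0.125.
Target posterior odds = 0.002/0.998 = 1/499.
Require 0.125ⁿ ≤ 1/499 ÷ (7/3) = 3/3493.
0.125³ = 0.001953125 is still above 3/3493 but 0.125⁴ = 1/4096 is at or below it, so n = 4.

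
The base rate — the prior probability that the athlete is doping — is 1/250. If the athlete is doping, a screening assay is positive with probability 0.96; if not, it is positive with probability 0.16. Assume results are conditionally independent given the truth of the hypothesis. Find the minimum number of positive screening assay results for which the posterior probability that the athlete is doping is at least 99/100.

6

Prior odds = 0.004/0.996 = 1/249.
Likelihood ratio of a positive = 0.96/0.16 = 6.
Target odds: 0.99 ÷ 0.01 = 99.
Need (1/249) × 6ⁿ ≥ 99, i.e. 6ⁿ ≥ 24651.
6⁵ = 7776 falls short of 24651 but 6⁶ = 46656 reaches it, so n = 6.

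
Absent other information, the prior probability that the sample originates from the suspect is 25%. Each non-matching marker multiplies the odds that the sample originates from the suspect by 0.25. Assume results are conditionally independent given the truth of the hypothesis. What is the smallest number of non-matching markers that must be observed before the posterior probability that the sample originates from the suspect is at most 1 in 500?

4

Prior odds = 0.25/0.75 = 1/3.
Likelihood ratio per non-matching marker = 0.25.
Target posterior odds = 0.002/0.998 = 1/499.
Need (1/3) × 0.25ⁿ ≤ 1/499, i.e. 0.25ⁿ ≤ 3/499.
0.25³ = 0.015625 is still above 3/499 but 0.25⁴ = 0.00390625 is at or below it, so n = 4.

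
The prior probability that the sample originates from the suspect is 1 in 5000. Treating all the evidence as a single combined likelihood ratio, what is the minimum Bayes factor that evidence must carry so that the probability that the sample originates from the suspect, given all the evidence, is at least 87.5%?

Prior odds = 0.0002/0.9998 = 1/4999.
Target odds = 0.875/0.125 = 7.
Required Bayes factor = 7 ÷ (1/4999) = 34993.

34993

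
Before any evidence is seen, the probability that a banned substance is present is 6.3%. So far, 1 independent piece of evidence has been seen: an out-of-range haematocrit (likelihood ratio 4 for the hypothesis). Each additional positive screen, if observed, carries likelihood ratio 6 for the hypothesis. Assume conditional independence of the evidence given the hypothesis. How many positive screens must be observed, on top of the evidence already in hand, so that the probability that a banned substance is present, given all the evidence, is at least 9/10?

Prior odds = 0.063/0.937 = 63/937.
Bayes factor of the evidence already in hand = 4.
Odds after that evidence = (63/937) × 4 = 252/937.
Target odds = 0.9/0.1 = 9.
Need 6ⁿ ≥ 9 ÷ (252/937) = 937/28.
6¹ = 6 falls short of 937/28 but 6² = 36 reaches it, so n = 2.

2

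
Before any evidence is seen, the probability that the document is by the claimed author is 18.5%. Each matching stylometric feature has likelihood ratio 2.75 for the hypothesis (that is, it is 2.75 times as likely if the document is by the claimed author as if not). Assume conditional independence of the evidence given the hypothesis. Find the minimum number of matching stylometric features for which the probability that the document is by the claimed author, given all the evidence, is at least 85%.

4

Prior odds = 0.185/0.815 = 37/163.
Likelihood ratio per matching stylometric feature = 2.75.
Target odds: 0.85 ÷ 0.15 = 17/3.
Need (37/163) × 2.75ⁿ ≥ 17/3, i.e. 2.75ⁿ ≥ 2771/111.
2.75³ = 20.796875 falls short of 2771/111 but 2.75⁴ = 57.19140625 reaches it, so n = 4.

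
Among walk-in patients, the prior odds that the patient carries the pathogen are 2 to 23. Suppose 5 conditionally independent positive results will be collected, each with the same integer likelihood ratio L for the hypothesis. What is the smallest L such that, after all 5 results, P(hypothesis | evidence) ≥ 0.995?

5

Prior odds = 2/23.
Target odds = 0.995/0.005 = 199.
Need L⁵ ≥ 199 ÷ (2/23) = 2288.5.
4⁵ = 1024 < 2288.5 ≤ 3125 = 5⁵, so L = 5.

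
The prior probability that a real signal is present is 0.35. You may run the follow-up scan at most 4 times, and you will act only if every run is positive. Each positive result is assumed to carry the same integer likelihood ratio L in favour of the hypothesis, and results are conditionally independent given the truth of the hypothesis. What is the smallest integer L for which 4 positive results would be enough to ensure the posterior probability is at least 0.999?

Prior odds = 0.35/0.65 = 7/13.
Target odds = 0.999/0.001 = 999.
Need L⁴ ≥ 999 ÷ (7/13) = 12987/7.
6⁴ = 1296 < 12987/7 ≤ 2401 = 7⁴, so L = 7.

7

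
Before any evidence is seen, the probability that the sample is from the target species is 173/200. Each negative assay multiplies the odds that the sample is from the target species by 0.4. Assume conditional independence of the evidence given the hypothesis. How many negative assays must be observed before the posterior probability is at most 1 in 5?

Prior odds: 0.865 ÷ 0.135 = 173/27.
Likelihood ratio per negative assay = 0.4.
Target odds: 0.2 ÷ 0.8 = 0.25.
Require 0.4ⁿ ≤ 0.25 ÷ (173/27) = 27/692.
0.4³ = 0.064 is still above 27/692 but 0.4⁴ = 0.0256 is at or below it, so n = 4.

4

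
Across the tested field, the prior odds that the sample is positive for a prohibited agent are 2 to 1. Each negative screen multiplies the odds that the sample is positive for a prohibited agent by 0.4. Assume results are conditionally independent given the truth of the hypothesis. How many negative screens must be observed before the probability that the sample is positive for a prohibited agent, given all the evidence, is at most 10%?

4

Prior odds = 2.
Likelihood ratio per negative screen = 0.4.
Target posterior odds = 0.1/0.9 = 1/9.
Need 2 × 0.4ⁿ ≤ 1/9, i.e. 0.4ⁿ ≤ 1/18.
0.4³ = 0.064 is still above 1/18 but 0.4⁴ = 0.0256 is at or below it, so n = 4.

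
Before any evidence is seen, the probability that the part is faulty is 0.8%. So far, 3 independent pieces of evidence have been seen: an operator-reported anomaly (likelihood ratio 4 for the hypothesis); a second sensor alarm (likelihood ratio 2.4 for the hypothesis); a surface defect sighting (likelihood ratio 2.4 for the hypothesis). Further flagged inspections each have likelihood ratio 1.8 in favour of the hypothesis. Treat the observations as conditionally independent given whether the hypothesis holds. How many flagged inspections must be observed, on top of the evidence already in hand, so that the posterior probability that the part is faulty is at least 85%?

Prior odds = 0.008/0.992 = 1/124.
Combined Bayes factor of the evidence already in hand = 4 × 2.4 × 2.4 = 23.04.
Odds after that evidence = (1/124) × 23.04 = 144/775.
Target odds = 0.85/0.15 = 17/3.
Need 1.8ⁿ ≥ 17/3 ÷ (144/775) = 13175/432.
1.8⁵ = 18.89568 falls short of 13175/432 but 1.8⁶ = 531441/15625 reaches it, so n = 6.

6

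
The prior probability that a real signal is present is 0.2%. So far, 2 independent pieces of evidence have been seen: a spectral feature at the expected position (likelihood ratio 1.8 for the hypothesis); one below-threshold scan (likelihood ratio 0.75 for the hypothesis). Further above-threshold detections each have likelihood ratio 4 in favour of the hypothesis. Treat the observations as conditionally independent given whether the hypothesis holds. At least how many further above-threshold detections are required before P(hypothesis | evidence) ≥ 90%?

Prior odds = 0.002/0.998 = 1/499.
Combined Bayes factor of the evidence already in hand = 1.8 × 0.75 = 1.35.
Odds after that evidence = (1/499) × 1.35 = 27/9980.
Target odds = 0.9/0.1 = 9.
Need 4ⁿ ≥ 9 ÷ (27/9980) = 9980/3.
4⁵ = 1024 falls short of 9980/3 but 4⁶ = 4096 reaches it, so n = 6.

6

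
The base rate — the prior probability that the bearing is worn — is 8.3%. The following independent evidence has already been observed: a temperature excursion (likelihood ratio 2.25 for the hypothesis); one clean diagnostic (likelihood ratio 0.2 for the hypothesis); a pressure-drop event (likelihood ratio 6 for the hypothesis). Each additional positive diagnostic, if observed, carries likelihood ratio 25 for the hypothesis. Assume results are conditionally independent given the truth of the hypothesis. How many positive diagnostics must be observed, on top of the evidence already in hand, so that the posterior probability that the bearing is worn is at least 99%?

2

Prior odds = 0.083/0.917 = 83/917.
Combined Bayes factor of the evidence already in hand = 2.25 × 0.2 × 6 = 2.7.
Odds after that evidence = (83/917) × 2.7 = 2241/9170.
Target odds = 0.99/0.01 = 99.
Need 25ⁿ ≥ 99 ÷ (2241/9170) = 100870/249.
25¹ = 25 falls short of 100870/249 but 25² = 625 reaches it, so n = 2.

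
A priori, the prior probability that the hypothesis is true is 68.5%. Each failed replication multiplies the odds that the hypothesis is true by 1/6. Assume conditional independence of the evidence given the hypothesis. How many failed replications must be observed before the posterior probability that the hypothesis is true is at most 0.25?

Prior odds = 0.685/0.315 = 137/63.
Likelihood ratio per failed replication = 1/6.
Target posterior odds = 0.25/0.75 = 1/3.
Require (1/6)ⁿ ≤ 1/3 ÷ (137/63) = 21/137.
(1/6)¹ = 1/6 is still above 21/137 but (1/6)² = 1/36 is at or below it, so n = 2.

2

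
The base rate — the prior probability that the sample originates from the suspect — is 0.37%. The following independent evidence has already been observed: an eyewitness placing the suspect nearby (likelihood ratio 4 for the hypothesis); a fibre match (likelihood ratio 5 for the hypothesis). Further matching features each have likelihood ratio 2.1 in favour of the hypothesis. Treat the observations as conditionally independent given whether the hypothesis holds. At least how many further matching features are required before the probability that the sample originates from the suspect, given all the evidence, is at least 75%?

5

Prior odds = 0.0037/0.9963 = 37/9963.
Combined Bayes factor of the evidence already in hand = 4 × 5 = 20.
Odds after that evidence = (37/9963) × 20 = 740/9963.
Target odds = 0.75/0.25 = 3.
Need 2.1ⁿ ≥ 3 ÷ (740/9963) = 29889/740.
2.1⁴ = 19.4481 falls short of 29889/740 but 2.1⁵ = 4084101/100000 reaches it, so n = 5.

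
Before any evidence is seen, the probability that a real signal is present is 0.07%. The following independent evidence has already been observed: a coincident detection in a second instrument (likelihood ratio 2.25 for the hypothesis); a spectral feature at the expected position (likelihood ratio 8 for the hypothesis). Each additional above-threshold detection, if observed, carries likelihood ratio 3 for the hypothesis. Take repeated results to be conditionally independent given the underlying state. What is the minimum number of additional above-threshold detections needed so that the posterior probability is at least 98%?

Prior odds = 0.0007/0.9993 = 7/9993.
Combined Bayes factor of the evidence already in hand = 2.25 × 8 = 18.
Odds after that evidence = (7/9993) × 18 = 42/3331.
Target odds = 0.98/0.02 = 49.
Need 3ⁿ ≥ 49 ÷ (42/3331) = 23317/6.
3⁷ = 2187 falls short of 23317/6 but 3⁸ = 6561 reaches it, so n = 8.

8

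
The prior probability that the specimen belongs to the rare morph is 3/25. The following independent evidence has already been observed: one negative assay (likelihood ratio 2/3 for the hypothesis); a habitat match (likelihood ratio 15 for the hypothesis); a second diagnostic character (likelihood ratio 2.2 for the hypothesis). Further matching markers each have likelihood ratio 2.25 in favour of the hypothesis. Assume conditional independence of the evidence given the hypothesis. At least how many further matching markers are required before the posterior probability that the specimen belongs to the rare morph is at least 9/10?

2

Prior odds = 0.12/0.88 = 3/22.
Combined Bayes factor of the evidence already in hand = (2/3) × 15 × 2.2 = 22.
Odds after that evidence = (3/22) × 22 = 3.
Target odds = 0.9/0.1 = 9.
Need 2.25ⁿ ≥ 9 ÷ 3 = 3.
2.25¹ = 2.25 falls short of 3 but 2.25² = 5.0625 reaches it, so n = 2.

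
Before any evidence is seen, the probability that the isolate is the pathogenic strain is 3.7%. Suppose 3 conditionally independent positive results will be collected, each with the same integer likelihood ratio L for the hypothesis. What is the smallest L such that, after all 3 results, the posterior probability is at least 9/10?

7

Prior odds = 0.037/0.963 = 37/963.
Target odds = 0.9/0.1 = 9.
Need L³ ≥ 9 ÷ (37/963) = 8667/37.
6³ = 216 < 8667/37 ≤ 343 = 7³, so L = 7.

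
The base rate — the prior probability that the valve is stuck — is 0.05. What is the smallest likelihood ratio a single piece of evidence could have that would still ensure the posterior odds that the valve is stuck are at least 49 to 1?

Prior odds = 0.05/0.95 = 1/19.
Target odds = 49.
Required Bayes factor = 49 ÷ (1/19) = 931.

931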